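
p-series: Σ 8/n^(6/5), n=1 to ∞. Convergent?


p-series test: Σ c/n^p converges if p > 1, diverges if p ≤ 1 (constant c > 0 doesn't affect convergence).
p = 6/5
6/5 > 1 → CONVERGES

Converges (p = 6/5 > 1)


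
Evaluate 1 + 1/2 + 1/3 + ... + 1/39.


H_39 = 1/1 + 1/2 + 1/3 + ... + 1/39
= 2066035355155033/485721041551200
≈ 4.2535

H_39 = 2066035355155033/485721041551200 ≈ 4.2535


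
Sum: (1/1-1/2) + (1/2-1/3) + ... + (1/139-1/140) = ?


Telescoping: adjacent terms cancel.
= 1/1 - 1/140
= 1 - 1/140 = 139/140

Sum = 139/140


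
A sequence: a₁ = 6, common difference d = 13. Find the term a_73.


aₙ = a₁ + (n-1)d
= 6 + (73-1)×13
= 6 + 936
= 942

a_73 = 942


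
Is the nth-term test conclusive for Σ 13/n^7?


lim(n→∞) 13/n^7 = 0
lim aₙ = 0 → nth-term test is INCONCLUSIVE
(Need other tests; this is actually a convergent p-series with p=7 > 1)

Inconclusive (lim aₙ = 0; need another test)


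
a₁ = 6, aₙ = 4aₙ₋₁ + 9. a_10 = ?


Computing step by step:
a_1 = 6
a_2 = 33
a_3 = 141
a_4 = 573
a_5 = 2301
a_6 = 9213
a_7 = 36861
a_8 = 147453
a_9 = 589821
a_10 = 2359293


a_10 = 2359293


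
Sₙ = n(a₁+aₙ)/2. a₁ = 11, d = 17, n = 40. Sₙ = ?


aₙ = 11 + (40-1)×17 = 674
Sₙ = n(a₁+aₙ)/2 = 40×(11+674)/2
= 40×685/2 = 13700

S_40 = 13700


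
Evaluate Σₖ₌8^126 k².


Σₖ₌8^126 k² = Σₖ₌₁^126 k² − Σₖ₌₁^7 k²
= 126·127·253/6 − 7·8·15/6
= 674751 − 140 = 674611

Σk² = 674611


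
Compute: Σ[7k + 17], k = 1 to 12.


Σ(7k+17) = 7·Σk + 17·n
= 7·78 + 17·12
= 546 + 204 = 750

Σ = 750


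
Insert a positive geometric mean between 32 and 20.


GM = √(32×20) = √640 = 25.2982

GM = 25.2982


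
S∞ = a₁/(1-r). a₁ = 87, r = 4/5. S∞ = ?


S∞ = a₁/(1-r) = 87/(1 - 4/5)
= 87/(1/5)
= 435

S∞ = 435


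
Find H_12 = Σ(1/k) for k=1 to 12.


H_12 = 1/1 + 1/2 + 1/3 + ... + 1/12
= 86021/27720
≈ 3.1032

H_12 = 86021/27720 ≈ 3.1032


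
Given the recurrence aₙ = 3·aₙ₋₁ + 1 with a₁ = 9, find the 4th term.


Computing step by step:
a_1 = 9
a_2 = 28
a_3 = 85
a_4 = 256


a_4 = 256


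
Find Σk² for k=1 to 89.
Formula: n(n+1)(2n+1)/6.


n = 89
n(n+1)(2n+1)/6 = 89×90×179/6
= 1433790/6 = 238965

Σk² = 238965


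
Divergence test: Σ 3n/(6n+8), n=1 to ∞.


lim(n→∞) 3n/(6n+8) = 3/6 = 1/2  (divide numerator and denominator by n)
lim aₙ = 1/2 ≠ 0 → series DIVERGES

Diverges (lim aₙ = 1/2 ≠ 0)


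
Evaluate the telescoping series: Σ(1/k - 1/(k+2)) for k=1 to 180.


Telescoping with gap 2: two head and two tail terms survive.
= (1 + 1/2) - (1/181 + 1/182)
= 3/2 - 1/181 - 1/182 = 24525/16471

Sum = 24525/16471


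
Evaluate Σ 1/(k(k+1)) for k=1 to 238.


1/(k(k+1)) = 1/k - 1/(k+1) (partial fractions)
Telescoping: Σ = 1 - 1/239 = 238/239

Sum = 238/239


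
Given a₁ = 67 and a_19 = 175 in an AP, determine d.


d = (aₙ - a₁)/(n-1)
= (175 - 67)/(19-1)
= 108/18 = 6

d = 6


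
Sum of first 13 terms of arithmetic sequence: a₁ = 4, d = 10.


aₙ = 4 + (13-1)×10 = 124
Sₙ = n(a₁+aₙ)/2 = 13×(4+124)/2
= 13×128/2 = 832

S_13 = 832


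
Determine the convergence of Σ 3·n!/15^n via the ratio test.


aₙ = 3·n!/15^n
a_{n+1}/aₙ = (n+1)!/15^(n+1) × 15^n/n!  (constant 3 cancels)
= (n+1)/15
L = lim(n→∞) (n+1)/15 = ∞
L > 1 → series DIVERGES

Diverges (ratio test: L = ∞ > 1)


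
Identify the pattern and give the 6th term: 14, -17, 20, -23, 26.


Pattern: alternating sign, magnitude arithmetic (d=3)
Terms: 14, -17, 20, -23, 26
Next term = -29

Next term = -29


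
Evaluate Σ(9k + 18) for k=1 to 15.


Σ(9k+18) = 9·Σk + 18·n
= 9·120 + 18·15
= 1080 + 270 = 1350

Σ = 1350


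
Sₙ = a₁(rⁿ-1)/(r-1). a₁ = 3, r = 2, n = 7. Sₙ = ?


Sₙ = 3×(2^7 - 1)/(2 - 1)
= 3×(128 - 1)/1
= 3×127/1
= 381

S_7 = 381


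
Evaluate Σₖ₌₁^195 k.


n(n+1)/2 = 195×196/2 = 38220/2 = 19110

Σk = 19110


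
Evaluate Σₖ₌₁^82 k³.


n(n+1)/2 = 82×83/2 = 3403
Σk³ = 3403² = 11580409

Σk³ = 11580409


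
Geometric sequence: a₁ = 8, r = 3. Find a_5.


aₙ = a₁·r^(n-1)
= 8×3^4
= 8×81
= 648

a_5 = 648


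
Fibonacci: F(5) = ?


Fibonacci sequence: 1, 1, 2, 3, 5
F(5) = 5

F(5) = 5


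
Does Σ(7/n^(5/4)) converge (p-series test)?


p-series test: Σ c/n^p converges if p > 1, diverges if p ≤ 1 (constant c > 0 doesn't affect convergence).
p = 5/4
5/4 > 1 → CONVERGES

Converges (p = 5/4 > 1)


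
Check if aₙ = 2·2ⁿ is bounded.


aₙ = 2·2ⁿ → as n→∞, aₙ→∞ (since base 2 > 1)
No finite upper bound exists
The sequence is UNBOUNDED

Unbounded (aₙ → ∞ as n → ∞)


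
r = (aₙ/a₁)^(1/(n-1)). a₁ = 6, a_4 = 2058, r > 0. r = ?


r^(n-1) = aₙ/a₁
r^3 = 2058/6 = 343
r = 343^(1/3)
= 7

r = 7


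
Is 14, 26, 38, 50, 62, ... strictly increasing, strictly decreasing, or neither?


Differences: 12, 12, 12, 12
All differences > 0 → strictly INCREASING

Monotonically increasing


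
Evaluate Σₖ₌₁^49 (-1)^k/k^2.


S = -1 + 1/4 - 1/9 + 1/16 - 1/25 + 1/36 - 1/49 + 1/64 ± ...
= -0.8227
(Full series converges to -π²/12 ≈ -0.8225)

S_49 = -0.8227


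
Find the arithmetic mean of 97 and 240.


AM = (97 + 240)/2 = 337/2 = 168.5

AM = 168.5


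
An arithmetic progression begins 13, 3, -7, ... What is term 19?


aₙ = a₁ + (n-1)d
= 13 + (19-1)×-10
= 13 - 180
= -167

a_19 = -167


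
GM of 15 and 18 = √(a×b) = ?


GM = √(15×18) = √270 = 16.4317

GM = 16.4317


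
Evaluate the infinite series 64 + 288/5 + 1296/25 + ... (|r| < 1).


S∞ = a₁/(1-r) = 64/(1 - 9/10)
= 64/(1/10)
= 640

S∞ = 640


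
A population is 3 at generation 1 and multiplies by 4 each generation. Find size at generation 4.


aₙ = a₁·r^(n-1)
= 3×4^3
= 3×64
= 192

a_4 = 192


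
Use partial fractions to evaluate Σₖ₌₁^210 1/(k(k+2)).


1/(k(k+2)) = (1/2)·(1/k - 1/(k+2)) (partial fractions)
Telescoping: Σ = (1/2)·(1 + 1/2 - 1/211 - 1/212) = 66675/89464

Sum = 66675/89464


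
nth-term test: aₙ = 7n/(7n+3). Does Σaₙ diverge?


lim(n→∞) 7n/(7n+3) = 7/7 = 1  (divide numerator and denominator by n)
lim aₙ = 1 ≠ 0 → series DIVERGES

Diverges (lim aₙ = 1 ≠ 0)


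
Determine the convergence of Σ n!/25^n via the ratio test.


aₙ = n!/25^n
a_{n+1}/aₙ = (n+1)!/25^(n+1) × 25^n/n!
= (n+1)/25
L = lim(n→∞) (n+1)/25 = ∞
L > 1 → series DIVERGES

Diverges (ratio test: L = ∞ > 1)


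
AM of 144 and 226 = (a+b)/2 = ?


AM = (144 + 226)/2 = 370/2 = 185

AM = 185


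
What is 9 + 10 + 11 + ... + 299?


Σₖ₌9^299 k = Σₖ₌₁^299 k − Σₖ₌₁^8 k
= 299·300/2 − 8·9/2
= 44850 − 36 = 44814

Σk = 44814


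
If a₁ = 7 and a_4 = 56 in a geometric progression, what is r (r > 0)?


r^(n-1) = aₙ/a₁
r^3 = 56/7 = 8
r = 8^(1/3)
= 2

r = 2


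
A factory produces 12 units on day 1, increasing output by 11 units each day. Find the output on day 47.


aₙ = a₁ + (n-1)d
= 12 + (47-1)×11
= 12 + 506
= 518

a_47 = 518


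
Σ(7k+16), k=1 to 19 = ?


Σ(7k+16) = 7·Σk + 16·n
= 7·190 + 16·19
= 1330 + 304 = 1634

Σ = 1634


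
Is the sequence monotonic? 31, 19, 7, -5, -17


Differences: -12, -12, -12, -12
All differences < 0 → strictly DECREASING

Monotonically decreasing


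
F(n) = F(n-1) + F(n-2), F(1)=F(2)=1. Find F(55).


Fibonacci sequence: 1, 1, 2, 3, 5, 8, 13, 21, 34, 55, 89, ...
F(55) = 139583862445

F(55) = 139583862445


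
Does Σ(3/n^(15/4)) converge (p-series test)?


p-series test: Σ c/n^p converges if p > 1, diverges if p ≤ 1 (constant c > 0 doesn't affect convergence).
p = 15/4
15/4 > 1 → CONVERGES

Converges (p = 15/4 > 1)


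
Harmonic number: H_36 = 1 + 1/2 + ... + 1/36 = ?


H_36 = 1/1 + 1/2 + 1/3 + ... + 1/36
= 54801925434709/13127595717600
≈ 4.1746

H_36 = 54801925434709/13127595717600 ≈ 4.1746


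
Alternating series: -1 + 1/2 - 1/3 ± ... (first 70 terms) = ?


S = -1 + 1/2 - 1/3 + 1/4 - 1/5 + 1/6 - 1/7 + 1/8 ± ...
= -0.6861
(Full series converges to -ln(2) ≈ -0.6931)

S_70 = -0.6861


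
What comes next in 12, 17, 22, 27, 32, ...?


Pattern: arithmetic (d=5)
Terms: 12, 17, 22, 27, 32
Next term = 37

Next term = 37


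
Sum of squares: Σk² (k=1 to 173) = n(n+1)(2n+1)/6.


n = 173
n(n+1)(2n+1)/6 = 173×174×347/6
= 10445394/6 = 1740899

Σk² = 1740899


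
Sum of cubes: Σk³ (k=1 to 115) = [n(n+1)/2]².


n(n+1)/2 = 115×116/2 = 6670
Σk³ = 6670² = 44488900

Σk³ = 44488900


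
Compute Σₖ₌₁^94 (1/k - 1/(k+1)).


Telescoping: adjacent terms cancel.
= 1/1 - 1/95
= 1 - 1/95 = 94/95

Sum = 94/95


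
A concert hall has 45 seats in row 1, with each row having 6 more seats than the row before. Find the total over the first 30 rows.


aₙ = 45 + (30-1)×6 = 219
Sₙ = n(a₁+aₙ)/2 = 30×(45+219)/2
= 30×264/2 = 3960

S_30 = 3960


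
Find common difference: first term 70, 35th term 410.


d = (aₙ - a₁)/(n-1)
= (410 - 70)/(35-1)
= 340/34 = 10

d = 10


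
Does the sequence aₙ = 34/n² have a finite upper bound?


a₁ = 34, a₂ = 34/4, a₃ = 34/9, ...
0 < aₙ ≤ 34 for all n ≥ 1
The sequence IS bounded

Bounded (0 < aₙ ≤ 34)


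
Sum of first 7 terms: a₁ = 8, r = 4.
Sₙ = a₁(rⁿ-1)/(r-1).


Sₙ = 8×(4^7 - 1)/(4 - 1)
= 8×(16384 - 1)/3
= 8×16383/3
= 43688

S_7 = 43688


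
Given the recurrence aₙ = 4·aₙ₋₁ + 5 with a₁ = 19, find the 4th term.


Computing step by step:
a_1 = 19
a_2 = 81
a_3 = 329
a_4 = 1321


a_4 = 1321


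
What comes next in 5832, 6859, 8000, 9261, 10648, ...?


Pattern: perfect cubes: n³
Terms: 5832, 6859, 8000, 9261, 10648
Next term = 12167

Next term = 12167


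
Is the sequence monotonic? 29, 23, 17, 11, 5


Differences: -6, -6, -6, -6
All differences < 0 → strictly DECREASING

Monotonically decreasing


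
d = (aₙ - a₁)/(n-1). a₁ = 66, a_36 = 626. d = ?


d = (aₙ - a₁)/(n-1)
= (626 - 66)/(36-1)
= 560/35 = 16

d = 16


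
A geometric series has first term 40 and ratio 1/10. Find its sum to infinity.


S∞ = a₁/(1-r) = 40/(1 - 1/10)
= 40/(9/10)
= 400/9

S∞ = 400/9


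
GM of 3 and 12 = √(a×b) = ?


GM = √(3×12) = √36 = 6

GM = 6


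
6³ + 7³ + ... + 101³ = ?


Σₖ₌6^101 k³ = [101·102/2]² − [5·6/2]²
= 26532801 − 225 = 26532576

Σk³ = 26532576


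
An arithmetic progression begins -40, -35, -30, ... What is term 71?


aₙ = a₁ + (n-1)d
= -40 + (71-1)×5
= -40 + 350
= 310

a_71 = 310


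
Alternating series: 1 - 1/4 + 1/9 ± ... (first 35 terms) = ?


S = 1 - 1/4 + 1/9 - 1/16 + 1/25 - 1/36 + 1/49 - 1/64 ± ...
= 0.8229
(Full series converges to +π²/12 ≈ +0.8225)

S_35 = 0.8229


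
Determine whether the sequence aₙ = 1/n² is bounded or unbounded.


a₁ = 1, a₂ = 1/4, a₃ = 1/9, ...
0 < aₙ ≤ 1 for all n ≥ 1
The sequence IS bounded

Bounded (0 < aₙ ≤ 1)


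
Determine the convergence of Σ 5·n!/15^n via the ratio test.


aₙ = 5·n!/15^n
a_{n+1}/aₙ = (n+1)!/15^(n+1) × 15^n/n!  (constant 5 cancels)
= (n+1)/15
L = lim(n→∞) (n+1)/15 = ∞
L > 1 → series DIVERGES

Diverges (ratio test: L = ∞ > 1)


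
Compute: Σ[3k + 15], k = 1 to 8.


Σ(3k+15) = 3·Σk + 15·n
= 3·36 + 15·8
= 108 + 120 = 228

Σ = 228


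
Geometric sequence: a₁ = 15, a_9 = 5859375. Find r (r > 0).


r^(n-1) = aₙ/a₁
r^8 = 5859375/15 = 390625
r = 390625^(1/8)
= ±5; taking r > 0 gives r = 5

r = 5


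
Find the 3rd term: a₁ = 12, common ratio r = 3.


aₙ = a₁·r^(n-1)
= 12×3^2
= 12×9
= 108

a_3 = 108


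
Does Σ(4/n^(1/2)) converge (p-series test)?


p-series test: Σ c/n^p converges if p > 1, diverges if p ≤ 1 (constant c > 0 doesn't affect convergence).
p = 1/2
1/2 ≤ 1 → DIVERGES

Diverges (p = 1/2 ≤ 1)


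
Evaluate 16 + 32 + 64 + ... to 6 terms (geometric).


Sₙ = 16×(2^6 - 1)/(2 - 1)
= 16×(64 - 1)/1
= 16×63/1
= 1008

S_6 = 1008


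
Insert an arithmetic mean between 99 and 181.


AM = (99 + 181)/2 = 280/2 = 140

AM = 140


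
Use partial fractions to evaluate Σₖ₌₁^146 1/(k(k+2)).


1/(k(k+2)) = (1/2)·(1/k - 1/(k+2)) (partial fractions)
Telescoping: Σ = (1/2)·(1 + 1/2 - 1/147 - 1/148) = 32339/43512

Sum = 32339/43512


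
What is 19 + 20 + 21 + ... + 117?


Σₖ₌19^117 k = Σₖ₌₁^117 k − Σₖ₌₁^18 k
= 117·118/2 − 18·19/2
= 6903 − 171 = 6732

Σk = 6732


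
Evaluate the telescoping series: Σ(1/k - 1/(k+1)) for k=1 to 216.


Telescoping: adjacent terms cancel.
= 1/1 - 1/217
= 1 - 1/217 = 216/217

Sum = 216/217


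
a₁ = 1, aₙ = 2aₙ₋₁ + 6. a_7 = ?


Computing step by step:
a_1 = 1
a_2 = 8
a_3 = 22
a_4 = 50
a_5 = 106
a_6 = 218
a_7 = 442


a_7 = 442


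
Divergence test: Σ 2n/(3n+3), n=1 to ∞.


lim(n→∞) 2n/(3n+3) = 2/3 = 2/3  (divide numerator and denominator by n)
lim aₙ = 2/3 ≠ 0 → series DIVERGES

Diverges (lim aₙ = 2/3 ≠ 0)


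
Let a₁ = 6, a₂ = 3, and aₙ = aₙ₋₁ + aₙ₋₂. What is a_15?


Computing iteratively: 6, 3, 9, 12, 21, 33, 54, 87, 141, 228, 369, 597, ...
a_15 = 2529

a_15 = 2529


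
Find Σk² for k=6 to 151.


Σₖ₌6^151 k² = Σₖ₌₁^151 k² − Σₖ₌₁^5 k²
= 151·152·303/6 − 5·6·11/6
= 1159076 − 55 = 1159021

Σk² = 1159021


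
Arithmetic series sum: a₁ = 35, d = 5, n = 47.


aₙ = 35 + (47-1)×5 = 265
Sₙ = n(a₁+aₙ)/2 = 47×(35+265)/2
= 47×300/2 = 7050

S_47 = 7050


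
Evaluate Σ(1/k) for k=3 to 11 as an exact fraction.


Σₖ₌3^11 1/k = 1/3 + 1/4 + 1/5 + 1/6 + 1/7 + 1/8 + 1/9 + 1/10 + 1/11
= 42131/27720
≈ 1.5199

Sum = 42131/27720 ≈ 1.5199


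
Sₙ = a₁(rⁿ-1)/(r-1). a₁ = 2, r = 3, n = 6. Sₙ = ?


Sₙ = 2×(3^6 - 1)/(3 - 1)
= 2×(729 - 1)/2
= 2×728/2
= 728

S_6 = 728


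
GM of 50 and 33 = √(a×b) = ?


GM = √(50×33) = √1650 = 40.6202

GM = 40.6202


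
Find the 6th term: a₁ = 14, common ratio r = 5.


aₙ = a₁·r^(n-1)
= 14×5^5
= 14×3125
= 43750

a_6 = 43750


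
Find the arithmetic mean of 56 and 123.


AM = (56 + 123)/2 = 179/2 = 89.5

AM = 89.5


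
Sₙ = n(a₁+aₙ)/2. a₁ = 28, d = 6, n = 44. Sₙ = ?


aₙ = 28 + (44-1)×6 = 286
Sₙ = n(a₁+aₙ)/2 = 44×(28+286)/2
= 44×314/2 = 6908

S_44 = 6908


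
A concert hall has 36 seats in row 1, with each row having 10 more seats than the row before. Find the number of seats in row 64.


aₙ = a₁ + (n-1)d
= 36 + (64-1)×10
= 36 + 630
= 666

a_64 = 666


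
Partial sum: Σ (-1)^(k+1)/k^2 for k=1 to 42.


S = 1 - 1/4 + 1/9 - 1/16 + 1/25 - 1/36 + 1/49 - 1/64 ± ...
= 0.8222
(Full series converges to +π²/12 ≈ +0.8225)

S_42 = 0.8222


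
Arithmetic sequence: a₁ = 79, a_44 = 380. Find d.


d = (aₙ - a₁)/(n-1)
= (380 - 79)/(44-1)
= 301/43 = 7

d = 7


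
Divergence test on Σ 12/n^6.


lim(n→∞) 12/n^6 = 0
lim aₙ = 0 → nth-term test is INCONCLUSIVE
(Need other tests; this is actually a convergent p-series with p=6 > 1)

Inconclusive (lim aₙ = 0; need another test)


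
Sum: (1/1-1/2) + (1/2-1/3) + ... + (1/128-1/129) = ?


Telescoping: adjacent terms cancel.
= 1/1 - 1/129
= 1 - 1/129 = 128/129

Sum = 128/129


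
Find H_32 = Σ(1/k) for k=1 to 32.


H_32 = 1/1 + 1/2 + 1/3 + ... + 1/32
= 586061125622639/144403552893600
≈ 4.0585

H_32 = 586061125622639/144403552893600 ≈ 4.0585


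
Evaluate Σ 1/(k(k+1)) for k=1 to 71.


1/(k(k+1)) = 1/k - 1/(k+1) (partial fractions)
Telescoping: Σ = 1 - 1/72 = 71/72

Sum = 71/72


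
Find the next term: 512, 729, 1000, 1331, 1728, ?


Pattern: perfect cubes: n³
Terms: 512, 729, 1000, 1331, 1728
Next term = 2197

Next term = 2197


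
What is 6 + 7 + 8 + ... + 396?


Σₖ₌6^396 k = Σₖ₌₁^396 k − Σₖ₌₁^5 k
= 396·397/2 − 5·6/2
= 78606 − 15 = 78591

Σk = 78591


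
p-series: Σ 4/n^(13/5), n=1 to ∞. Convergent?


p-series test: Σ c/n^p converges if p > 1, diverges if p ≤ 1 (constant c > 0 doesn't affect convergence).
p = 13/5
13/5 > 1 → CONVERGES

Converges (p = 13/5 > 1)


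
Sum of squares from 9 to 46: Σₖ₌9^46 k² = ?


Σₖ₌9^46 k² = Σₖ₌₁^46 k² − Σₖ₌₁^8 k²
= 46·47·93/6 − 8·9·17/6
= 33511 − 204 = 33307

Σk² = 33307


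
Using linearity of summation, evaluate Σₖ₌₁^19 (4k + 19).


Σ(4k+19) = 4·Σk + 19·n
= 4·190 + 19·19
= 760 + 361 = 1121

Σ = 1121


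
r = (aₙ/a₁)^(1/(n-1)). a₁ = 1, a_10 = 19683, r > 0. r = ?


r^(n-1) = aₙ/a₁
r^9 = 19683/1 = 19683
r = 19683^(1/9)
= 3

r = 3


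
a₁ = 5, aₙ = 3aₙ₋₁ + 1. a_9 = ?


Computing step by step:
a_1 = 5
a_2 = 16
a_3 = 49
a_4 = 148
a_5 = 445
a_6 = 1336
a_7 = 4009
a_8 = 12028
a_9 = 36085


a_9 = 36085


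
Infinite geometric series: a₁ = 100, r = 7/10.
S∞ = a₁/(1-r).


S∞ = a₁/(1-r) = 100/(1 - 7/10)
= 100/(3/10)
= 1000/3

S∞ = 1000/3


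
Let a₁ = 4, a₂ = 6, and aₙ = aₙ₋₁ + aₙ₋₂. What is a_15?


Computing iteratively: 4, 6, 10, 16, 26, 42, 68, 110, 178, 288, 466, 754, ...
a_15 = 3194

a_15 = 3194


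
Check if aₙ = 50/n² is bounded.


a₁ = 50, a₂ = 50/4, a₃ = 50/9, ...
0 < aₙ ≤ 50 for all n ≥ 1
The sequence IS bounded

Bounded (0 < aₙ ≤ 50)


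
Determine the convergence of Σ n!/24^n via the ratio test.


aₙ = n!/24^n
a_{n+1}/aₙ = (n+1)!/24^(n+1) × 24^n/n!
= (n+1)/24
L = lim(n→∞) (n+1)/24 = ∞
L > 1 → series DIVERGES

Diverges (ratio test: L = ∞ > 1)


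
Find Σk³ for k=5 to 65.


Σₖ₌5^65 k³ = [65·66/2]² − [4·5/2]²
= 4601025 − 100 = 4600925

Σk³ = 4600925


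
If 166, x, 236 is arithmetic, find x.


AM = (166 + 236)/2 = 402/2 = 201

AM = 201


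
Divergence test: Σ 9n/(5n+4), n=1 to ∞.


lim(n→∞) 9n/(5n+4) = 9/5 = 9/5  (divide numerator and denominator by n)
lim aₙ = 9/5 ≠ 0 → series DIVERGES

Diverges (lim aₙ = 9/5 ≠ 0)


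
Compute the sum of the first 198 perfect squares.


n = 198
n(n+1)(2n+1)/6 = 198×199×397/6
= 15642594/6 = 2607099

Σk² = 2607099


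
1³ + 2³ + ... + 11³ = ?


n(n+1)/2 = 11×12/2 = 66
Σk³ = 66² = 4356

Σk³ = 4356


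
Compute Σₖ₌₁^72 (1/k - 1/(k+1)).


Telescoping: adjacent terms cancel.
= 1/1 - 1/73
= 1 - 1/73 = 72/73

Sum = 72/73


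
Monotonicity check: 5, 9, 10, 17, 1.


Differences: 4, 1, 7, -16
Difference at position 1 is +4 (> 0) but position 4 is -16 (< 0) — sequence both rises and falls
→ NOT monotonic

Not monotonic


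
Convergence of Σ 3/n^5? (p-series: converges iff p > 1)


p-series test: Σ c/n^p converges if p > 1, diverges if p ≤ 1 (constant c > 0 doesn't affect convergence).
p = 5
5 > 1 → CONVERGES

Converges (p = 5 > 1)


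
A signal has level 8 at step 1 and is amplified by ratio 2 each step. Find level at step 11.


aₙ = a₁·r^(n-1)
= 8×2^10
= 8×1024
= 8192

a_11 = 8192


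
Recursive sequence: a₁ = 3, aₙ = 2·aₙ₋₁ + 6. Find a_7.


Computing step by step:
a_1 = 3
a_2 = 12
a_3 = 30
a_4 = 66
a_5 = 138
a_6 = 282
a_7 = 570


a_7 = 570


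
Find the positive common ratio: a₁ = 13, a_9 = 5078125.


r^(n-1) = aₙ/a₁
r^8 = 5078125/13 = 390625
r = 390625^(1/8)
= ±5; taking r > 0 gives r = 5

r = 5


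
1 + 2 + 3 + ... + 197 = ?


n(n+1)/2 = 197×198/2 = 39006/2 = 19503

Σk = 19503


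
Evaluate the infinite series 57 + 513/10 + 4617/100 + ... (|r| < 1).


S∞ = a₁/(1-r) = 57/(1 - 9/10)
= 57/(1/10)
= 570

S∞ = 570


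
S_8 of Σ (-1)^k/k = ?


S = -1 + 1/2 - 1/3 + 1/4 - 1/5 + 1/6 - 1/7 + 1/8
= -0.6345
(Full series converges to -ln(2) ≈ -0.6931)

S_8 = -0.6345


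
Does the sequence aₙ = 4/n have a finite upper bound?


a₁ = 4, a₂ = 4/2, a₃ = 4/3, ...
0 < aₙ ≤ 4 for all n ≥ 1
Lower bound: 0, Upper bound: 4
The sequence IS bounded

Bounded (0 < aₙ ≤ 4)


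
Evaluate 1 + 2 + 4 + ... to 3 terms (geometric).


Sₙ = 1×(2^3 - 1)/(2 - 1)
= 1×(8 - 1)/1
= 1×7/1
= 7

S_3 = 7


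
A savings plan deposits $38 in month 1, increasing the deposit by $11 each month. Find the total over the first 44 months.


aₙ = 38 + (44-1)×11 = 511
Sₙ = n(a₁+aₙ)/2 = 44×(38+511)/2
= 44×549/2 = 12078

S_44 = 12078


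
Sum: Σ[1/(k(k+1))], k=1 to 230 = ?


1/(k(k+1)) = 1/k - 1/(k+1) (partial fractions)
Telescoping: Σ = 1 - 1/231 = 230/231

Sum = 230/231


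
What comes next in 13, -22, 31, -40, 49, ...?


Pattern: alternating sign, magnitude arithmetic (d=9)
Terms: 13, -22, 31, -40, 49
Next term = -58

Next term = -58


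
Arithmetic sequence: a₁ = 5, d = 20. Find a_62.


aₙ = a₁ + (n-1)d
= 5 + (62-1)×20
= 5 + 1220
= 1225

a_62 = 1225


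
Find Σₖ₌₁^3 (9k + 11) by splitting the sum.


Σ(9k+11) = 9·Σk + 11·n
= 9·6 + 11·3
= 54 + 33 = 87

Σ = 87


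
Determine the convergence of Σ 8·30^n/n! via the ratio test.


aₙ = 8·30^n/n!
a_{n+1}/aₙ = 30^(n+1)/(n+1)! × n!/30^n  (constant 8 cancels)
= 30/(n+1)
L = lim(n→∞) 30/(n+1) = 0
L < 1 → series CONVERGES

Converges (ratio test: L = 0 < 1)


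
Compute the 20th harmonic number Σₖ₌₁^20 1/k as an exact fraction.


H_20 = 1/1 + 1/2 + 1/3 + ... + 1/20
= 55835135/15519504
≈ 3.5977

H_20 = 55835135/15519504 ≈ 3.5977


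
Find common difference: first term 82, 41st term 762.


d = (aₙ - a₁)/(n-1)
= (762 - 82)/(41-1)
= 680/40 = 17

d = 17


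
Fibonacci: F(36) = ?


Fibonacci sequence: 1, 1, 2, 3, 5, 8, 13, 21, 34, 55, 89, ...
F(36) = 14930352

F(36) = 14930352


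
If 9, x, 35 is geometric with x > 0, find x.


GM = √(9×35) = √315 = 17.7482

GM = 17.7482


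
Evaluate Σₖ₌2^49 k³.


Σₖ₌2^49 k³ = [49·50/2]² − [1·2/2]²
= 1500625 − 1 = 1500624

Σk³ = 1500624


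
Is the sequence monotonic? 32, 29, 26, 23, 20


Differences: -3, -3, -3, -3
All differences < 0 → strictly DECREASING

Monotonically decreasing


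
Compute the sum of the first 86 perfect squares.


n = 86
n(n+1)(2n+1)/6 = 86×87×173/6
= 1294386/6 = 215731

Σk² = 215731


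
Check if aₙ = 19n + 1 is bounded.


aₙ = 19n + 1 → as n→∞, aₙ→∞
No finite upper bound exists
The sequence is UNBOUNDED

Unbounded (aₙ → ∞ as n → ∞)


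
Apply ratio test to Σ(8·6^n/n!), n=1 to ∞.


aₙ = 8·6^n/n!
a_{n+1}/aₙ = 6^(n+1)/(n+1)! × n!/6^n  (constant 8 cancels)
= 6/(n+1)
L = lim(n→∞) 6/(n+1) = 0
L < 1 → series CONVERGES

Converges (ratio test: L = 0 < 1)


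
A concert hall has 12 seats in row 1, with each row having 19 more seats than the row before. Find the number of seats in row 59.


aₙ = a₁ + (n-1)d
= 12 + (59-1)×19
= 12 + 1102
= 1114

a_59 = 1114


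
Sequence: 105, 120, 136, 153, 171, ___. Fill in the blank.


Pattern: triangular numbers: n(n+1)/2
Terms: 105, 120, 136, 153, 171
Next term = 190

Next term = 190


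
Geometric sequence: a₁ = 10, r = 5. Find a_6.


aₙ = a₁·r^(n-1)
= 10×5^5
= 10×3125
= 31250

a_6 = 31250


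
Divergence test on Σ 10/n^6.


lim(n→∞) 10/n^6 = 0
lim aₙ = 0 → nth-term test is INCONCLUSIVE
(Need other tests; this is actually a convergent p-series with p=6 > 1)

Inconclusive (lim aₙ = 0; need another test)


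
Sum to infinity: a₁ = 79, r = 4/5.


S∞ = a₁/(1-r) = 79/(1 - 4/5)
= 79/(1/5)
= 395

S∞ = 395


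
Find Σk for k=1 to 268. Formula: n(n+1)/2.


n(n+1)/2 = 268×269/2 = 72092/2 = 36046

Σk = 36046


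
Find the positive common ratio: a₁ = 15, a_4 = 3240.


r^(n-1) = aₙ/a₁
r^3 = 3240/15 = 216
r = 216^(1/3)
= 6

r = 6


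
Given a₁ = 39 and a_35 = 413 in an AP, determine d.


d = (aₙ - a₁)/(n-1)
= (413 - 39)/(35-1)
= 374/34 = 11

d = 11


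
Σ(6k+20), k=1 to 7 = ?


Σ(6k+20) = 6·Σk + 20·n
= 6·28 + 20·7
= 168 + 140 = 308

Σ = 308


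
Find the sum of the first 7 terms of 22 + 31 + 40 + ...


aₙ = 22 + (7-1)×9 = 76
Sₙ = n(a₁+aₙ)/2 = 7×(22+76)/2
= 7×98/2 = 343

S_7 = 343


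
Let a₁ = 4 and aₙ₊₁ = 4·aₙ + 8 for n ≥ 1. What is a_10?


Computing step by step:
a_1 = 4
a_2 = 24
a_3 = 104
a_4 = 424
a_5 = 1704
a_6 = 6824
a_7 = 27304
a_8 = 109224
a_9 = 436904
a_10 = 1747624


a_10 = 1747624


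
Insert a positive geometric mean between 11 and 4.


GM = √(11×4) = √44 = 6.6332

GM = 6.6332


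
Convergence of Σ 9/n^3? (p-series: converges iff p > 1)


p-series test: Σ c/n^p converges if p > 1, diverges if p ≤ 1 (constant c > 0 doesn't affect convergence).
p = 3
3 > 1 → CONVERGES

Converges (p = 3 > 1)


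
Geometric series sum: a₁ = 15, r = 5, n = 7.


Sₙ = 15×(5^7 - 1)/(5 - 1)
= 15×(78125 - 1)/4
= 15×78124/4
= 292965

S_7 = 292965


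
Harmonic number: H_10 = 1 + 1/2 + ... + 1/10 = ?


H_10 = 1/1 + 1/2 + 1/3 + 1/4 + 1/5 + 1/6 + 1/7 + 1/8 + 1/9 + 1/10
= 7381/2520
≈ 2.929

H_10 = 7381/2520 ≈ 2.929


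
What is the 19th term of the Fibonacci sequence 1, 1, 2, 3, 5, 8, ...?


Fibonacci sequence: 1, 1, 2, 3, 5, 8, 13, 21, 34, 55, 89, ...
F(19) = 4181

F(19) = 4181


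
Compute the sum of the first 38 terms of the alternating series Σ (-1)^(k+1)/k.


S = 1 - 1/2 + 1/3 - 1/4 + 1/5 - 1/6 + 1/7 - 1/8 ± ...
= 0.6802
(Full series converges to +ln(2) ≈ +0.6931)

S_38 = 0.6802


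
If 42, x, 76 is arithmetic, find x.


AM = (42 + 76)/2 = 118/2 = 59

AM = 59


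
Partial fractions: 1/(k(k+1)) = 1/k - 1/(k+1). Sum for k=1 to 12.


1/(k(k+1)) = 1/k - 1/(k+1) (partial fractions)
Telescoping: Σ = 1 - 1/13 = 12/13

Sum = 12/13


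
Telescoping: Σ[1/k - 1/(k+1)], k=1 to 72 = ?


Telescoping: adjacent terms cancel.
= 1/1 - 1/73
= 1 - 1/73 = 72/73

Sum = 72/73


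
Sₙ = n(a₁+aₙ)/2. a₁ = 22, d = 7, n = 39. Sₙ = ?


aₙ = 22 + (39-1)×7 = 288
Sₙ = n(a₁+aₙ)/2 = 39×(22+288)/2
= 39×310/2 = 6045

S_39 = 6045


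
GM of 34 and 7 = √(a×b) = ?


GM = √(34×7) = √238 = 15.4272

GM = 15.4272


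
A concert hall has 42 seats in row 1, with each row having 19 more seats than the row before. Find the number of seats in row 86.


aₙ = a₁ + (n-1)d
= 42 + (86-1)×19
= 42 + 1615
= 1657

a_86 = 1657


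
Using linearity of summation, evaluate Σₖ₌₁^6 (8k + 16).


Σ(8k+16) = 8·Σk + 16·n
= 8·21 + 16·6
= 168 + 96 = 264

Σ = 264


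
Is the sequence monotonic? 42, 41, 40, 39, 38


Differences: -1, -1, -1, -1
All differences < 0 → strictly DECREASING

Monotonically decreasing


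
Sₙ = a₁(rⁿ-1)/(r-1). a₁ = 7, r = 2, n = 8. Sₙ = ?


Sₙ = 7×(2^8 - 1)/(2 - 1)
= 7×(256 - 1)/1
= 7×255/1
= 1785

S_8 = 1785


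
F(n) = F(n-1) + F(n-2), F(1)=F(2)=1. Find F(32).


Fibonacci sequence: 1, 1, 2, 3, 5, 8, 13, 21, 34, 55, 89, ...
F(32) = 2178309

F(32) = 2178309


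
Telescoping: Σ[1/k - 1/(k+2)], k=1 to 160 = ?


Telescoping with gap 2: two head and two tail terms survive.
= (1 + 1/2) - (1/161 + 1/162)
= 3/2 - 1/161 - 1/162 = 19400/13041

Sum = 19400/13041


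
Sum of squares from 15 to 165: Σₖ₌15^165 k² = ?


Σₖ₌15^165 k² = Σₖ₌₁^165 k² − Σₖ₌₁^14 k²
= 165·166·331/6 − 14·15·29/6
= 1511015 − 1015 = 1510000

Σk² = 1510000


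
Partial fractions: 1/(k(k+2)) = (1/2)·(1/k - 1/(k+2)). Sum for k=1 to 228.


1/(k(k+2)) = (1/2)·(1/k - 1/(k+2)) (partial fractions)
Telescoping: Σ = (1/2)·(1 + 1/2 - 1/229 - 1/230) = 39273/52670

Sum = 39273/52670


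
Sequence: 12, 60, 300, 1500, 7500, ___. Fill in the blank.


Pattern: geometric (r=5)
Terms: 12, 60, 300, 1500, 7500
Next term = 37500

Next term = 37500


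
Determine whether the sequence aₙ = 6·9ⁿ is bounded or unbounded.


aₙ = 6·9ⁿ → as n→∞, aₙ→∞ (since base 9 > 1)
No finite upper bound exists
The sequence is UNBOUNDED

Unbounded (aₙ → ∞ as n → ∞)


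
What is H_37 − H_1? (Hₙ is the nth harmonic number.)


Σₖ₌2^37 1/k = 1/2 + 1/3 + 1/4 + ... + 1/37
= 1555077795250633/485721041551200
≈ 3.2016

Sum = 1555077795250633/485721041551200 ≈ 3.2016


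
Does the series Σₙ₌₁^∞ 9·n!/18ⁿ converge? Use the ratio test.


aₙ = 9·n!/18^n
a_{n+1}/aₙ = (n+1)!/18^(n+1) × 18^n/n!  (constant 9 cancels)
= (n+1)/18
L = lim(n→∞) (n+1)/18 = ∞
L > 1 → series DIVERGES

Diverges (ratio test: L = ∞ > 1)


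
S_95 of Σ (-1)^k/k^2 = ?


S = -1 + 1/4 - 1/9 + 1/16 - 1/25 + 1/36 - 1/49 + 1/64 ± ...
= -0.8225
(Full series converges to -π²/12 ≈ -0.8225)

S_95 = -0.8225


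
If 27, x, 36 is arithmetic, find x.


AM = (27 + 36)/2 = 63/2 = 31.5

AM = 31.5


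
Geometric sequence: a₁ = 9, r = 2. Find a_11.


aₙ = a₁·r^(n-1)
= 9×2^10
= 9×1024
= 9216

a_11 = 9216


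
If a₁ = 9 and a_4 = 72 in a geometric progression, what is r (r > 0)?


r^(n-1) = aₙ/a₁
r^3 = 72/9 = 8
r = 8^(1/3)
= 2

r = 2


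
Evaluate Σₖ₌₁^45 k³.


n(n+1)/2 = 45×46/2 = 1035
Σk³ = 1035² = 1071225

Σk³ = 1071225


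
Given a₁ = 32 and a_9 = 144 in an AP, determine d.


d = (aₙ - a₁)/(n-1)
= (144 - 32)/(9-1)
= 112/8 = 14

d = 14


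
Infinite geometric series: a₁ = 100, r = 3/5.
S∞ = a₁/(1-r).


S∞ = a₁/(1-r) = 100/(1 - 3/5)
= 100/(2/5)
= 250

S∞ = 250


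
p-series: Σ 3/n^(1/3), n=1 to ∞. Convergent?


p-series test: Σ c/n^p converges if p > 1, diverges if p ≤ 1 (constant c > 0 doesn't affect convergence).
p = 1/3
1/3 ≤ 1 → DIVERGES

Diverges (p = 1/3 ≤ 1)


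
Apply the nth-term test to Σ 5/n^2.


lim(n→∞) 5/n^2 = 0
lim aₙ = 0 → nth-term test is INCONCLUSIVE
(Need other tests; this is actually a convergent p-series with p=2 > 1)

Inconclusive (lim aₙ = 0; need another test)


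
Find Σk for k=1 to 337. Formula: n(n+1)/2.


n(n+1)/2 = 337×338/2 = 113906/2 = 56953

Σk = 56953


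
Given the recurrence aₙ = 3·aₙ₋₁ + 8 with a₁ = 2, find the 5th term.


Computing step by step:
a_1 = 2
a_2 = 14
a_3 = 50
a_4 = 158
a_5 = 482


a_5 = 482


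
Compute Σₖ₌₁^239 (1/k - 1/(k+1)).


Telescoping: adjacent terms cancel.
= 1/1 - 1/240
= 1 - 1/240 = 239/240

Sum = 239/240


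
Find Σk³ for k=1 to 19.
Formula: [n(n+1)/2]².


n(n+1)/2 = 19×20/2 = 190
Σk³ = 190² = 36100

Σk³ = 36100


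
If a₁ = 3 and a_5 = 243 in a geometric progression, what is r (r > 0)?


r^(n-1) = aₙ/a₁
r^4 = 243/3 = 81
r = 81^(1/4)
= ±3; taking r > 0 gives r = 3

r = 3


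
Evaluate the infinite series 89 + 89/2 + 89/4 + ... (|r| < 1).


S∞ = a₁/(1-r) = 89/(1 - 1/2)
= 89/(1/2)
= 178

S∞ = 178


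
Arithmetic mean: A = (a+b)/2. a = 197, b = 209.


AM = (197 + 209)/2 = 406/2 = 203

AM = 203


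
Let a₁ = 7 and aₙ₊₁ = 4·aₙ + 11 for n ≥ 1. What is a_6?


Computing step by step:
a_1 = 7
a_2 = 39
a_3 = 167
a_4 = 679
a_5 = 2727
a_6 = 10919


a_6 = 10919


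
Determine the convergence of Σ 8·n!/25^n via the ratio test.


aₙ = 8·n!/25^n
a_{n+1}/aₙ = (n+1)!/25^(n+1) × 25^n/n!  (constant 8 cancels)
= (n+1)/25
L = lim(n→∞) (n+1)/25 = ∞
L > 1 → series DIVERGES

Diverges (ratio test: L = ∞ > 1)


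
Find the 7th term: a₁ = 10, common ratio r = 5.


aₙ = a₁·r^(n-1)
= 10×5^6
= 10×15625
= 156250

a_7 = 156250


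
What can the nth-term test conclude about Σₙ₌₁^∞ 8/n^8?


lim(n→∞) 8/n^8 = 0
lim aₙ = 0 → nth-term test is INCONCLUSIVE
(Need other tests; this is actually a convergent p-series with p=8 > 1)

Inconclusive (lim aₙ = 0; need another test)


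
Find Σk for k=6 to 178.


Σₖ₌6^178 k = Σₖ₌₁^178 k − Σₖ₌₁^5 k
= 178·179/2 − 5·6/2
= 15931 − 15 = 15916

Σk = 15916


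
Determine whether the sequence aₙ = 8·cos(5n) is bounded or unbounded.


For all n, -1 ≤ cos(5n) ≤ 1, so -8 ≤ 8·cos(5n) ≤ 8
Lower bound: -8, Upper bound: 8
The sequence IS bounded

Bounded (-8 ≤ aₙ ≤ 8)


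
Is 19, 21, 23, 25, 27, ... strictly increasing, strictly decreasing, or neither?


Differences: 2, 2, 2, 2
All differences > 0 → strictly INCREASING

Monotonically increasing


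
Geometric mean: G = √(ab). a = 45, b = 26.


GM = √(45×26) = √1170 = 34.2053

GM = 34.2053


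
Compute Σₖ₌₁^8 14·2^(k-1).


Sₙ = 14×(2^8 - 1)/(2 - 1)
= 14×(256 - 1)/1
= 14×255/1
= 3570

S_8 = 3570


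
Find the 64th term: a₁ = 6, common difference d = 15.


aₙ = a₁ + (n-1)d
= 6 + (64-1)×15
= 6 + 945
= 951

a_64 = 951


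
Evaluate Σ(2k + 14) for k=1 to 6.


Σ(2k+14) = 2·Σk + 14·n
= 2·21 + 14·6
= 42 + 84 = 126

Σ = 126


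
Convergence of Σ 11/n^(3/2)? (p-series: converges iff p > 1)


p-series test: Σ c/n^p converges if p > 1, diverges if p ≤ 1 (constant c > 0 doesn't affect convergence).
p = 3/2
3/2 > 1 → CONVERGES

Converges (p = 3/2 > 1)


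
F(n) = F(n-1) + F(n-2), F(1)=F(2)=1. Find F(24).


Fibonacci sequence: 1, 1, 2, 3, 5, 8, 13, 21, 34, 55, 89, ...
F(24) = 46368

F(24) = 46368


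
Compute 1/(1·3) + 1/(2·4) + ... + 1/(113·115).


1/(k(k+2)) = (1/2)·(1/k - 1/(k+2)) (partial fractions)
Telescoping: Σ = (1/2)·(1 + 1/2 - 1/114 - 1/115) = 4859/6555

Sum = 4859/6555


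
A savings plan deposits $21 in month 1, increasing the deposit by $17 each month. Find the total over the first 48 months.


aₙ = 21 + (48-1)×17 = 820
Sₙ = n(a₁+aₙ)/2 = 48×(21+820)/2
= 48×841/2 = 20184

S_48 = 20184


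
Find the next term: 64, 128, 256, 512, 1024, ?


Pattern: powers of 2: 2ⁿ
Terms: 64, 128, 256, 512, 1024
Next term = 2048

Next term = 2048


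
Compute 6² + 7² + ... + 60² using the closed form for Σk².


Σₖ₌6^60 k² = Σₖ₌₁^60 k² − Σₖ₌₁^5 k²
= 60·61·121/6 − 5·6·11/6
= 73810 − 55 = 73755

Σk² = 73755


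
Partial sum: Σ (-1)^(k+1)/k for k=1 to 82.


S = 1 - 1/2 + 1/3 - 1/4 + 1/5 - 1/6 + 1/7 - 1/8 ± ...
= 0.6871
(Full series converges to +ln(2) ≈ +0.6931)

S_82 = 0.6871


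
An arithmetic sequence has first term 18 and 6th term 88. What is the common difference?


d = (aₙ - a₁)/(n-1)
= (88 - 18)/(6-1)
= 70/5 = 14

d = 14


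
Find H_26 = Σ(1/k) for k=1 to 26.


H_26 = 1/1 + 1/2 + 1/3 + ... + 1/26
= 34395742267/8923714800
≈ 3.8544

H_26 = 34395742267/8923714800 ≈ 3.8544


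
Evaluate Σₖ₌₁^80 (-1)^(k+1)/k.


S = 1 - 1/2 + 1/3 - 1/4 + 1/5 - 1/6 + 1/7 - 1/8 ± ...
= 0.6869
(Full series converges to +ln(2) ≈ +0.6931)

S_80 = 0.6869


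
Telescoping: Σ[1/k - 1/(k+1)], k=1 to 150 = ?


Telescoping: adjacent terms cancel.
= 1/1 - 1/151
= 1 - 1/151 = 150/151

Sum = 150/151


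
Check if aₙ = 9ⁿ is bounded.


aₙ = 9ⁿ → as n→∞, aₙ→∞ (since base 9 > 1)
No finite upper bound exists
The sequence is UNBOUNDED

Unbounded (aₙ → ∞ as n → ∞)


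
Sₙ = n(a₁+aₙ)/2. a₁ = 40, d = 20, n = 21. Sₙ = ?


aₙ = 40 + (21-1)×20 = 440
Sₙ = n(a₁+aₙ)/2 = 21×(40+440)/2
= 21×480/2 = 5040

S_21 = 5040


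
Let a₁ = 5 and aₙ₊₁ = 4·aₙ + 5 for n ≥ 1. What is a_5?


Computing step by step:
a_1 = 5
a_2 = 25
a_3 = 105
a_4 = 425
a_5 = 1705


a_5 = 1705


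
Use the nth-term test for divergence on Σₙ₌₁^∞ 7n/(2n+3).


lim(n→∞) 7n/(2n+3) = 7/2 = 7/2  (divide numerator and denominator by n)
lim aₙ = 7/2 ≠ 0 → series DIVERGES

Diverges (lim aₙ = 7/2 ≠ 0)


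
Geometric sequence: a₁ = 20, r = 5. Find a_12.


aₙ = a₁·r^(n-1)
= 20×5^11
= 20×48828125
= 976562500

a_12 = 976562500


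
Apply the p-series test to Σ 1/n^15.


p-series test: Σ c/n^p converges if p > 1, diverges if p ≤ 1 (constant c > 0 doesn't affect convergence).
p = 15
15 > 1 → CONVERGES

Converges (p = 15 > 1)


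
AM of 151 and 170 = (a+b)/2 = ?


AM = (151 + 170)/2 = 321/2 = 160.5

AM = 160.5


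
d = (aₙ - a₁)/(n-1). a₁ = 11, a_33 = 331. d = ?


d = (aₙ - a₁)/(n-1)
= (331 - 11)/(33-1)
= 320/32 = 10

d = 10


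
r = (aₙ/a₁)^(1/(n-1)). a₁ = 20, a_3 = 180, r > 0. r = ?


r^(n-1) = aₙ/a₁
r^2 = 180/20 = 9
r = 9^(1/2)
= ±3; taking r > 0 gives r = 3

r = 3


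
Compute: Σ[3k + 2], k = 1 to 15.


Σ(3k+2) = 3·Σk + 2·n
= 3·120 + 2·15
= 360 + 30 = 390

Σ = 390


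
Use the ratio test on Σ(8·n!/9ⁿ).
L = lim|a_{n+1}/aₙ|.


aₙ = 8·n!/9^n
a_{n+1}/aₙ = (n+1)!/9^(n+1) × 9^n/n!  (constant 8 cancels)
= (n+1)/9
L = lim(n→∞) (n+1)/9 = ∞
L > 1 → series DIVERGES

Diverges (ratio test: L = ∞ > 1)


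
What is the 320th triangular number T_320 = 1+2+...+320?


n(n+1)/2 = 320×321/2 = 102720/2 = 51360

Σk = 51360


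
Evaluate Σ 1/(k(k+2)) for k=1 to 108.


1/(k(k+2)) = (1/2)·(1/k - 1/(k+2)) (partial fractions)
Telescoping: Σ = (1/2)·(1 + 1/2 - 1/109 - 1/110) = 8883/11990

Sum = 8883/11990


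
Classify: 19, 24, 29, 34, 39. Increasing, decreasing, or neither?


Differences: 5, 5, 5, 5
All differences > 0 → strictly INCREASING

Monotonically increasing


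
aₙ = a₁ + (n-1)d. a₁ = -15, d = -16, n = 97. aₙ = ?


aₙ = a₁ + (n-1)d
= -15 + (97-1)×-16
= -15 - 1536
= -1551

a_97 = -1551


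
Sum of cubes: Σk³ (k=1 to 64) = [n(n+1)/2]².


n(n+1)/2 = 64×65/2 = 2080
Σk³ = 2080² = 4326400

Σk³ = 4326400


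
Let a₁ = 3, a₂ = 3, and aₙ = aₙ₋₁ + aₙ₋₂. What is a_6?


Computing iteratively: 3, 3, 6, 9, 15, 24
a_6 = 24

a_6 = 24


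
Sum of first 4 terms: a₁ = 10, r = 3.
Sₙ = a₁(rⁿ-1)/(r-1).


Sₙ = 10×(3^4 - 1)/(3 - 1)
= 10×(81 - 1)/2
= 10×80/2
= 400

S_4 = 400


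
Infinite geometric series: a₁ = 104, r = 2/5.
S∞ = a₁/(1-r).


S∞ = a₁/(1-r) = 104/(1 - 2/5)
= 104/(3/5)
= 520/3

S∞ = 520/3


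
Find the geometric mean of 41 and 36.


GM = √(41×36) = √1476 = 38.4187

GM = 38.4187


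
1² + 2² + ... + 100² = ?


n = 100
n(n+1)(2n+1)/6 = 100×101×201/6
= 2030100/6 = 338350

Σk² = 338350


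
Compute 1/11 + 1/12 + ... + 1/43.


Σₖ₌11^43 1/k = 1/11 + 1/12 + 1/13 + ... + 1/43
= 1216865528621842739/856326196254765600
≈ 1.421

Sum = 1216865528621842739/856326196254765600 ≈ 1.421


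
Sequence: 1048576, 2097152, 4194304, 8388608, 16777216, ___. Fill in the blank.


Pattern: powers of 2: 2ⁿ
Terms: 1048576, 2097152, 4194304, 8388608, 16777216
Next term = 33554432

Next term = 33554432


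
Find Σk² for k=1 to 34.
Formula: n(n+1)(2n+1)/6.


n = 34
n(n+1)(2n+1)/6 = 34×35×69/6
= 82110/6 = 13685

Σk² = 13685


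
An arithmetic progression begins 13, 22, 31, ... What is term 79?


aₙ = a₁ + (n-1)d
= 13 + (79-1)×9
= 13 + 702
= 715

a_79 = 715


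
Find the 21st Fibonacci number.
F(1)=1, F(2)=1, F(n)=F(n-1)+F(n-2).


Fibonacci sequence: 1, 1, 2, 3, 5, 8, 13, 21, 34, 55, 89, ...
F(21) = 10946

F(21) = 10946


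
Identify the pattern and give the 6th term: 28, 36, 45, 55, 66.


Pattern: triangular numbers: n(n+1)/2
Terms: 28, 36, 45, 55, 66
Next term = 78

Next term = 78


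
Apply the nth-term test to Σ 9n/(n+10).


lim(n→∞) 9n/(n+10) = 9/1 = 9  (divide numerator and denominator by n)
lim aₙ = 9 ≠ 0 → series DIVERGES

Diverges (lim aₙ = 9 ≠ 0)
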